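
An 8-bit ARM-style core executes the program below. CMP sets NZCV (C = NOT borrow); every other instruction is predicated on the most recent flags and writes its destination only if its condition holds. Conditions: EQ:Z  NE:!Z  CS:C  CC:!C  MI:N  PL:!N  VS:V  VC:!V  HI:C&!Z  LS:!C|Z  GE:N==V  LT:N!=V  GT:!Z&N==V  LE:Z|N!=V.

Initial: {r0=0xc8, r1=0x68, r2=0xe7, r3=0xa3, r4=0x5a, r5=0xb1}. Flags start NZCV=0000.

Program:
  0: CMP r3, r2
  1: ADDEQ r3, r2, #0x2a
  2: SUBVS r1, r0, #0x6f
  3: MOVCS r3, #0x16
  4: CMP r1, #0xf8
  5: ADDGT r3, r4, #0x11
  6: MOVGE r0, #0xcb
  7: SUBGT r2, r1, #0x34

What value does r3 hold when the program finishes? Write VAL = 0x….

0: ✓ CMP  NZCV=1000
1: · ADDEQ
2: · SUBVS
3: · MOVCS
4: ✓ CMP  NZCV=0000
5: ✓ ADDGT  r3←0x6b
6: ✓ MOVGE  r0←0xcb
7: ✓ SUBGT  r2←0x34

VAL = 0x6b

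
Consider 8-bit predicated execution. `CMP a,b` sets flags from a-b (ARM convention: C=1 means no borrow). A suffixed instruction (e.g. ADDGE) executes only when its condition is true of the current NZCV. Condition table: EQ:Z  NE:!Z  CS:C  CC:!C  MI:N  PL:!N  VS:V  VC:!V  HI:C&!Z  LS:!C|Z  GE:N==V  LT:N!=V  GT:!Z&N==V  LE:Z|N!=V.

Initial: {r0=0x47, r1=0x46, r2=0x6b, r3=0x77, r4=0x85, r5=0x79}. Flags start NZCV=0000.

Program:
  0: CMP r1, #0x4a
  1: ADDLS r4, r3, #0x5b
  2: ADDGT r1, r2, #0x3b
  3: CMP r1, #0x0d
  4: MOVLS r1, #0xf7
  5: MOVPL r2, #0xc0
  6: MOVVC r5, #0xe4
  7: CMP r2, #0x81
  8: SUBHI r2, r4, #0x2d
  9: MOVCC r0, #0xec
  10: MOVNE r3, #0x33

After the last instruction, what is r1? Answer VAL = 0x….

[0] flags=1000 → (cmp)
[1] flags=1000 LS?T → r4=0xd2
[2] flags=1000 GT?F → skip
[3] flags=0010 → (cmp)
[4] flags=0010 LS?F → skip
[5] flags=0010 PL?T → r2=0xc0
[6] flags=0010 VC?T → r5=0xe4
[7] flags=0010 → (cmp)
[8] flags=0010 HI?T → r2=0xa5
[9] flags=0010 CC?F → skip
[10] flags=0010 NE?T → r3=0x33

VAL = 0x46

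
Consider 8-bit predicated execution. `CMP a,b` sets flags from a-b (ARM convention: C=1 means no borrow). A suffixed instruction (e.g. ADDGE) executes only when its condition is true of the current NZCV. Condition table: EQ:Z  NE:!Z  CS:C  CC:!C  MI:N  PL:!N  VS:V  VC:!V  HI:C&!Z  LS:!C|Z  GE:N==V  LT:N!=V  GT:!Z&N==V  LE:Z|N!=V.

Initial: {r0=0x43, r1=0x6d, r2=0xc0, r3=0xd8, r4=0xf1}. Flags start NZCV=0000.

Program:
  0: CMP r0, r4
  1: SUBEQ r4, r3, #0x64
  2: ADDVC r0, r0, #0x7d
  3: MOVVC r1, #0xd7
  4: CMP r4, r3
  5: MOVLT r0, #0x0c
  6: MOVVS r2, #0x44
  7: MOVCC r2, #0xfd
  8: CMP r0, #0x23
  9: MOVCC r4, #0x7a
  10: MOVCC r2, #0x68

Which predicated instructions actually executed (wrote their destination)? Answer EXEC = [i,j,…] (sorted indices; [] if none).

EXEC = [2,3]

0: ✓ CMP  NZCV=0000
1: · SUBEQ
2: ✓ ADDVC  r0←0xc0
3: ✓ MOVVC  r1←0xd7
4: ✓ CMP  NZCV=0010
5: · MOVLT
6: · MOVVS
7: · MOVCC
8: ✓ CMP  NZCV=1010
9: · MOVCC
10: · MOVCC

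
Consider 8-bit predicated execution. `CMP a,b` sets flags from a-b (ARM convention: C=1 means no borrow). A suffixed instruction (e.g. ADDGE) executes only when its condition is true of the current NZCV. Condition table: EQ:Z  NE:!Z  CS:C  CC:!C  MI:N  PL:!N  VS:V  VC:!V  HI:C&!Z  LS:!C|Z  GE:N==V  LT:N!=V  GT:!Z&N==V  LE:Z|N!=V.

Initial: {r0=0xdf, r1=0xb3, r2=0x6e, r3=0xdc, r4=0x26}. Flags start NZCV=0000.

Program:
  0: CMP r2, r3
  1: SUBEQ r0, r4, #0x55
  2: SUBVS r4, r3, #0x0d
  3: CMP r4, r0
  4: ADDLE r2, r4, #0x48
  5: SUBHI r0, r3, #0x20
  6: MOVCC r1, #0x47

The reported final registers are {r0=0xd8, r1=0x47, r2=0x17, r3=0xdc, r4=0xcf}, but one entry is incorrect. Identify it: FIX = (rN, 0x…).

FIX = (r0, 0xdf)

[0] flags=1001 → (cmp)
[1] flags=1001 EQ?F → skip
[2] flags=1001 VS?T → r4=0xcf
[3] flags=1000 → (cmp)
[4] flags=1000 LE?T → r2=0x17
[5] flags=1000 HI?F → skip
[6] flags=1000 CC?T → r1=0x47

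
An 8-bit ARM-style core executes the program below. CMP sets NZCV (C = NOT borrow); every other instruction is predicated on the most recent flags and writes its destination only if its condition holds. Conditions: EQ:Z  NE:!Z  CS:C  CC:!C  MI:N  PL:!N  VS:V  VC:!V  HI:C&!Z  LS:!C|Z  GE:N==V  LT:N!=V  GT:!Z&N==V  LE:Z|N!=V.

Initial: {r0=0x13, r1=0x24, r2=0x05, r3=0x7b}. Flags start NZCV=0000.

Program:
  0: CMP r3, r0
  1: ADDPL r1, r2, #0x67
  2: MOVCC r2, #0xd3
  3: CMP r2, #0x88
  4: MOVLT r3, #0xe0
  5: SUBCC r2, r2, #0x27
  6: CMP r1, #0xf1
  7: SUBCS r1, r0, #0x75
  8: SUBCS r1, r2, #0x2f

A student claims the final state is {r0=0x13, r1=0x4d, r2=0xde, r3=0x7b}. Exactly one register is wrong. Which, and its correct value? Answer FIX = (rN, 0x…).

[0] flags=0010 → (cmp)
[1] flags=0010 PL?T → r1=0x6c
[2] flags=0010 CC?F → skip
[3] flags=0000 → (cmp)
[4] flags=0000 LT?F → skip
[5] flags=0000 CC?T → r2=0xde
[6] flags=0000 → (cmp)
[7] flags=0000 CS?F → skip
[8] flags=0000 CS?F → skip

FIX = (r1, 0x6c)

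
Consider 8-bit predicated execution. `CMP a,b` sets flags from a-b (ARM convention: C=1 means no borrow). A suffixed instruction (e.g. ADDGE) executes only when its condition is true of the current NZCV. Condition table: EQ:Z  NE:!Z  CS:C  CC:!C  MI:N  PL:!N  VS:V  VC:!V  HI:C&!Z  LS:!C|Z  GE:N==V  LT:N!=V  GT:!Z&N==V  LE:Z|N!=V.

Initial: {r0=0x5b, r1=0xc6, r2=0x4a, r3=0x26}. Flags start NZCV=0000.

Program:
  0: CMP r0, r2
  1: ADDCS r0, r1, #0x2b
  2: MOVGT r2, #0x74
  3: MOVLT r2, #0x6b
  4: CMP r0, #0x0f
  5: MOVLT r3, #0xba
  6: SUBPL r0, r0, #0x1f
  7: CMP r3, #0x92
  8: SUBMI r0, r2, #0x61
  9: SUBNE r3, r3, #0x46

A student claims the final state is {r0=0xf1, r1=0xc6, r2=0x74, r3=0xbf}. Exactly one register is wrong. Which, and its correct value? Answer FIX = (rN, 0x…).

[0] flags=0010 → (cmp)
[1] flags=0010 CS?T → r0=0xf1
[2] flags=0010 GT?T → r2=0x74
[3] flags=0010 LT?F → skip
[4] flags=1010 → (cmp)
[5] flags=1010 LT?T → r3=0xba
[6] flags=1010 PL?F → skip
[7] flags=0010 → (cmp)
[8] flags=0010 MI?F → skip
[9] flags=0010 NE?T → r3=0x74

FIX = (r3, 0x74)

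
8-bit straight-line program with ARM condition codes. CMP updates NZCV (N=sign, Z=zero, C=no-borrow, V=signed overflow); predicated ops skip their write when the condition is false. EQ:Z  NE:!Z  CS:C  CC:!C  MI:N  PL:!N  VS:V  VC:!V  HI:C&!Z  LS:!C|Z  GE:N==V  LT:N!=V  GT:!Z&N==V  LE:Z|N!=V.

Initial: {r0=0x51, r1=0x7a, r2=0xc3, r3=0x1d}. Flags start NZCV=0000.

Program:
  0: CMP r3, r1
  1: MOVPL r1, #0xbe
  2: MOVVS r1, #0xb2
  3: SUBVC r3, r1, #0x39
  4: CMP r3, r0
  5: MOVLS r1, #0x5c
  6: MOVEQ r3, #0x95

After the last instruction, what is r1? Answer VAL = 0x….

[0] flags=1000 → (cmp)
[1] flags=1000 PL?F → skip
[2] flags=1000 VS?F → skip
[3] flags=1000 VC?T → r3=0x41
[4] flags=1000 → (cmp)
[5] flags=1000 LS?T → r1=0x5c
[6] flags=1000 EQ?F → skip

VAL = 0x5c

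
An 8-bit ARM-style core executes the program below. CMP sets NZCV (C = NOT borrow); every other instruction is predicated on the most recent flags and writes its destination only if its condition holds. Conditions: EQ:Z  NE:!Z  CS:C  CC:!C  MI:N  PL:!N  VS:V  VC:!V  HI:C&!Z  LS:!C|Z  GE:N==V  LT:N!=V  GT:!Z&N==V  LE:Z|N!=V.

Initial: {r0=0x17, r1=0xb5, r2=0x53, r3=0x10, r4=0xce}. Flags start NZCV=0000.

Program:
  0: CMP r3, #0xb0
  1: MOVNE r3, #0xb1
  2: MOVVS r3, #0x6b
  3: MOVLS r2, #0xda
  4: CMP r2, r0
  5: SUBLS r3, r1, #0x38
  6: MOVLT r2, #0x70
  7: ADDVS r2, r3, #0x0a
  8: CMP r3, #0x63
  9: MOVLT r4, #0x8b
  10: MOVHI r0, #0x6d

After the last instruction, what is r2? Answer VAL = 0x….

VAL = 0x70

0: ✓ CMP  NZCV=0000
1: ✓ MOVNE  r3←0xb1
2: · MOVVS
3: ✓ MOVLS  r2←0xda
4: ✓ CMP  NZCV=1010
5: · SUBLS
6: ✓ MOVLT  r2←0x70
7: · ADDVS
8: ✓ CMP  NZCV=0011
9: ✓ MOVLT  r4←0x8b
10: ✓ MOVHI  r0←0x6d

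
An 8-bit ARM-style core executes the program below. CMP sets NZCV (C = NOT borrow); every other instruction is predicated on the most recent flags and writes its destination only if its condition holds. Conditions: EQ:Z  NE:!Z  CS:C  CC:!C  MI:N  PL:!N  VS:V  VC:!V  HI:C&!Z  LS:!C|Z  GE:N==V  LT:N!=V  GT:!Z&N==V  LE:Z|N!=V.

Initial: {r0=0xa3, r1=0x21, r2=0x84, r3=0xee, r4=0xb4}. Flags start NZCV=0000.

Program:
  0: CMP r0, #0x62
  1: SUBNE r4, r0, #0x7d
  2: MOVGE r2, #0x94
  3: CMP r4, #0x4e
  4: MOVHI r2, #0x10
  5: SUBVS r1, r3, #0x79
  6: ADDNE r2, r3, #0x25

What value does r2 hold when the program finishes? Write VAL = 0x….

VAL = 0x13

0: ✓ CMP  NZCV=0011
1: ✓ SUBNE  r4←0x26
2: · MOVGE
3: ✓ CMP  NZCV=1000
4: · MOVHI
5: · SUBVS
6: ✓ ADDNE  r2←0x13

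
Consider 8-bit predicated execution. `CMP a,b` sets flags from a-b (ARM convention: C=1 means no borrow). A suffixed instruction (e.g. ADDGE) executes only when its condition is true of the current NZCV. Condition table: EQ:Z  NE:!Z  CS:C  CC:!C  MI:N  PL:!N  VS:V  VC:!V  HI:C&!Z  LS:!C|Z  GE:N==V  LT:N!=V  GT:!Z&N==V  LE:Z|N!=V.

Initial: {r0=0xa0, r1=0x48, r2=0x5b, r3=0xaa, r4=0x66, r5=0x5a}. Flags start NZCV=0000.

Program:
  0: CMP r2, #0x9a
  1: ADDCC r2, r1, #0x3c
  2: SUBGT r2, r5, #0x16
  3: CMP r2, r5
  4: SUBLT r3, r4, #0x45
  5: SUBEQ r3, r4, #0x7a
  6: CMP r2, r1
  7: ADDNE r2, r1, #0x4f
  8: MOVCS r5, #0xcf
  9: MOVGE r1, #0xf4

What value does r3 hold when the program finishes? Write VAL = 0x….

0: ✓ CMP  NZCV=1001
1: ✓ ADDCC  r2←0x84
2: ✓ SUBGT  r2←0x44
3: ✓ CMP  NZCV=1000
4: ✓ SUBLT  r3←0x21
5: · SUBEQ
6: ✓ CMP  NZCV=1000
7: ✓ ADDNE  r2←0x97
8: · MOVCS
9: · MOVGE

VAL = 0x21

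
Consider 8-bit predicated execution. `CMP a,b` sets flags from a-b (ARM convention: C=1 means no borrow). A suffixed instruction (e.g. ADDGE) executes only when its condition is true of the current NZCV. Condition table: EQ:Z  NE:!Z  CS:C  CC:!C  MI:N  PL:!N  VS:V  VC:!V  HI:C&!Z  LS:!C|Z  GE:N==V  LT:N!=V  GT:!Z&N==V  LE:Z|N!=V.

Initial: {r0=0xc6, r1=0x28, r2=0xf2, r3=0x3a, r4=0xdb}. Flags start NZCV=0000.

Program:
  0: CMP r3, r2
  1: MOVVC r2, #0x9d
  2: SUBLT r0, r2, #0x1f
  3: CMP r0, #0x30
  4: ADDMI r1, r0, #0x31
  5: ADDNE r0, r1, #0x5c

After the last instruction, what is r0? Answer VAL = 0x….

[0] flags=0000 → (cmp)
[1] flags=0000 VC?T → r2=0x9d
[2] flags=0000 LT?F → skip
[3] flags=1010 → (cmp)
[4] flags=1010 MI?T → r1=0xf7
[5] flags=1010 NE?T → r0=0x53

VAL = 0x53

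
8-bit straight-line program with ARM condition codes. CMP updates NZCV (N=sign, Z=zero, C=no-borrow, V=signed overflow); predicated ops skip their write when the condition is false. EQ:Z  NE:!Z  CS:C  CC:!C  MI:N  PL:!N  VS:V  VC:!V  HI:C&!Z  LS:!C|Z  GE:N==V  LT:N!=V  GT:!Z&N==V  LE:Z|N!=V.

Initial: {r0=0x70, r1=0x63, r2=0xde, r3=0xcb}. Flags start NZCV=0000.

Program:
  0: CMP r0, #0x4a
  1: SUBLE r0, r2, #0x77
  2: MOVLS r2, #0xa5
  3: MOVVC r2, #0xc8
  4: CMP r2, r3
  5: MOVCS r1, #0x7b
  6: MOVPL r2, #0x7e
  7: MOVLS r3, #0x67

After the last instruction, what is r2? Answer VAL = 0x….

0: ✓ CMP  NZCV=0010
1: · SUBLE
2: · MOVLS
3: ✓ MOVVC  r2←0xc8
4: ✓ CMP  NZCV=1000
5: · MOVCS
6: · MOVPL
7: ✓ MOVLS  r3←0x67

VAL = 0xc8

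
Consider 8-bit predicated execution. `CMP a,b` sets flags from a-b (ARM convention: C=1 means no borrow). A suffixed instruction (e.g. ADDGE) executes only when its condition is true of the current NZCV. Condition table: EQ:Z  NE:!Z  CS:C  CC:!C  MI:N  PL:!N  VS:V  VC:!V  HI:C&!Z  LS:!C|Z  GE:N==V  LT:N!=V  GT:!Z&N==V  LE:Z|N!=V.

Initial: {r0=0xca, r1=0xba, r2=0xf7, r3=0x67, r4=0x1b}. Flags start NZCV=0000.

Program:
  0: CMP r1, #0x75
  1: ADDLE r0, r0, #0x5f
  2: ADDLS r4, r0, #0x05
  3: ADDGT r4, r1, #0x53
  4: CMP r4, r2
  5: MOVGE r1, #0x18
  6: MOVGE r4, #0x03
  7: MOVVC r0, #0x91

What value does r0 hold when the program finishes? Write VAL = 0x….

0: ✓ CMP  NZCV=0011
1: ✓ ADDLE  r0←0x29
2: · ADDLS
3: · ADDGT
4: ✓ CMP  NZCV=0000
5: ✓ MOVGE  r1←0x18
6: ✓ MOVGE  r4←0x03
7: ✓ MOVVC  r0←0x91

VAL = 0x91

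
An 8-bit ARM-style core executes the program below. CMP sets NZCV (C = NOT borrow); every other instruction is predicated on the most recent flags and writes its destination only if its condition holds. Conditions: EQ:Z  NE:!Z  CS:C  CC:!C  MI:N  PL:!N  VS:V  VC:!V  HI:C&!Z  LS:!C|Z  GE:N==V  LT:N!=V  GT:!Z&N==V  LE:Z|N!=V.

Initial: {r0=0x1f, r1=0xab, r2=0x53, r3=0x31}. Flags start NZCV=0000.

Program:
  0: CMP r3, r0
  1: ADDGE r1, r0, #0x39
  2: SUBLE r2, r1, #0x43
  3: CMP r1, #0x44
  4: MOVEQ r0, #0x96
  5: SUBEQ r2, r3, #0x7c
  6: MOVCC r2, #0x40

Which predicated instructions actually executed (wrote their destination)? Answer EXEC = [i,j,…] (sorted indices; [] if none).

EXEC = [1]

0: ✓ CMP  NZCV=0010
1: ✓ ADDGE  r1←0x58
2: · SUBLE
3: ✓ CMP  NZCV=0010
4: · MOVEQ
5: · SUBEQ
6: · MOVCC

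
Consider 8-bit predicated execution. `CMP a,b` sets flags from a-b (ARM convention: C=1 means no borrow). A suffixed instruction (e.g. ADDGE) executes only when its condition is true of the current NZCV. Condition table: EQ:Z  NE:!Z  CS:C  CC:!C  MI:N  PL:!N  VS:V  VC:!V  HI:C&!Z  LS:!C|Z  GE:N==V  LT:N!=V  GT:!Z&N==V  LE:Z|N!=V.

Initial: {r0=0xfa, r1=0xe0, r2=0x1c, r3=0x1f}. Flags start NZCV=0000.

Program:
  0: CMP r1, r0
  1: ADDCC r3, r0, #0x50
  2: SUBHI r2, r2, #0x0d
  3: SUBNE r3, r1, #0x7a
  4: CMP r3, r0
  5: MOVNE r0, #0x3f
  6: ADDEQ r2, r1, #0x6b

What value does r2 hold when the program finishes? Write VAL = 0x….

VAL = 0x1c

[0] flags=1000 → (cmp)
[1] flags=1000 CC?T → r3=0x4a
[2] flags=1000 HI?F → skip
[3] flags=1000 NE?T → r3=0x66
[4] flags=0000 → (cmp)
[5] flags=0000 NE?T → r0=0x3f
[6] flags=0000 EQ?F → skip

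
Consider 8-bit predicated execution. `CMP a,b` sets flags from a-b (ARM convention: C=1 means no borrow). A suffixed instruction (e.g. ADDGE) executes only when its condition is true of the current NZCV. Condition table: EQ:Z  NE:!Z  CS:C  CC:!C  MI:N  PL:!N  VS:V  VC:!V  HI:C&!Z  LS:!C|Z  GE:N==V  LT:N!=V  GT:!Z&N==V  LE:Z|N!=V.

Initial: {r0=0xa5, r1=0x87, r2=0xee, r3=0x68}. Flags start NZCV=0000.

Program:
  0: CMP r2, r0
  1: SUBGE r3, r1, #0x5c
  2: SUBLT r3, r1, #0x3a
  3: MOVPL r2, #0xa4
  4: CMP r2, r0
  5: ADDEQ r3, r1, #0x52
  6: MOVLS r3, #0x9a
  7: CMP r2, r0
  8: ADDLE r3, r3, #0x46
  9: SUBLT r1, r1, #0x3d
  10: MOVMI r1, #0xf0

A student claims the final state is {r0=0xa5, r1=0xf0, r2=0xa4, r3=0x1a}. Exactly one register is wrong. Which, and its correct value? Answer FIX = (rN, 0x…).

[0] flags=0010 → (cmp)
[1] flags=0010 GE?T → r3=0x2b
[2] flags=0010 LT?F → skip
[3] flags=0010 PL?T → r2=0xa4
[4] flags=1000 → (cmp)
[5] flags=1000 EQ?F → skip
[6] flags=1000 LS?T → r3=0x9a
[7] flags=1000 → (cmp)
[8] flags=1000 LE?T → r3=0xe0
[9] flags=1000 LT?T → r1=0x4a
[10] flags=1000 MI?T → r1=0xf0

FIX = (r3, 0xe0)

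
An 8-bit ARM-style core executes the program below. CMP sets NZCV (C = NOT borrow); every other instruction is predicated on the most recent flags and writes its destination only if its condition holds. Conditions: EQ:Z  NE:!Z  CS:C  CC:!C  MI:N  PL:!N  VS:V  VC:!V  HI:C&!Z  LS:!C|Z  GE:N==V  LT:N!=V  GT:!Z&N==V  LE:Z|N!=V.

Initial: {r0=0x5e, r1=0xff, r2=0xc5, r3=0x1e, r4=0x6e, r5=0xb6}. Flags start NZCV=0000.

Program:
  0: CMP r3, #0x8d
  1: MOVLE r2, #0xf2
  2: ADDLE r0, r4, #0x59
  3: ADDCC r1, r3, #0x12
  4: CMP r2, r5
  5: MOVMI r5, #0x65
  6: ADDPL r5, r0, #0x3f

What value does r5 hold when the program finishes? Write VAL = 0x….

0: ✓ CMP  NZCV=1001
1: · MOVLE
2: · ADDLE
3: ✓ ADDCC  r1←0x30
4: ✓ CMP  NZCV=0010
5: · MOVMI
6: ✓ ADDPL  r5←0x9d

VAL = 0x9d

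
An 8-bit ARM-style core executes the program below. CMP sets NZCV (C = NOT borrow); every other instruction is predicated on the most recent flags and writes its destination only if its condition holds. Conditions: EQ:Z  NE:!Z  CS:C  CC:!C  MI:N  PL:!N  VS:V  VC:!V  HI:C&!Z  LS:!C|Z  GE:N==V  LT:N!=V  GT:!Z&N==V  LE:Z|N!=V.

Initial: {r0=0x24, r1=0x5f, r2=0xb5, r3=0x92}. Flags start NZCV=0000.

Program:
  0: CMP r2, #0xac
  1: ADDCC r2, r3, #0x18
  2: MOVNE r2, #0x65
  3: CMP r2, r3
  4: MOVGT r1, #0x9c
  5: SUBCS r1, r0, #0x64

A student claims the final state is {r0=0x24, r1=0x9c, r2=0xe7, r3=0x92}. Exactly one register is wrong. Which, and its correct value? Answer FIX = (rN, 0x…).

FIX = (r2, 0x65)

0: ✓ CMP  NZCV=0010
1: · ADDCC
2: ✓ MOVNE  r2←0x65
3: ✓ CMP  NZCV=1001
4: ✓ MOVGT  r1←0x9c
5: · SUBCS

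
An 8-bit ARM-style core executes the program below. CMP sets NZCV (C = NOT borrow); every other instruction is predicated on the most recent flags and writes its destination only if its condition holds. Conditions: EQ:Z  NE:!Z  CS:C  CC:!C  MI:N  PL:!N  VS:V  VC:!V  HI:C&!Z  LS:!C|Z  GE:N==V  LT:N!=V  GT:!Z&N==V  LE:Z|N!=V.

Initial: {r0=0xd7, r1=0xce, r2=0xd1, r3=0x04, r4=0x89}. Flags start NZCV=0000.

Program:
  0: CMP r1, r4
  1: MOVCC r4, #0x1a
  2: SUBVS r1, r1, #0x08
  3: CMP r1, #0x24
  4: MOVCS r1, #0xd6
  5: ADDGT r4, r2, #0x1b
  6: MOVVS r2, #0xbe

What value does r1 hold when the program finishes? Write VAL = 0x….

VAL = 0xd6

[0] flags=0010 → (cmp)
[1] flags=0010 CC?F → skip
[2] flags=0010 VS?F → skip
[3] flags=1010 → (cmp)
[4] flags=1010 CS?T → r1=0xd6
[5] flags=1010 GT?F → skip
[6] flags=1010 VS?F → skip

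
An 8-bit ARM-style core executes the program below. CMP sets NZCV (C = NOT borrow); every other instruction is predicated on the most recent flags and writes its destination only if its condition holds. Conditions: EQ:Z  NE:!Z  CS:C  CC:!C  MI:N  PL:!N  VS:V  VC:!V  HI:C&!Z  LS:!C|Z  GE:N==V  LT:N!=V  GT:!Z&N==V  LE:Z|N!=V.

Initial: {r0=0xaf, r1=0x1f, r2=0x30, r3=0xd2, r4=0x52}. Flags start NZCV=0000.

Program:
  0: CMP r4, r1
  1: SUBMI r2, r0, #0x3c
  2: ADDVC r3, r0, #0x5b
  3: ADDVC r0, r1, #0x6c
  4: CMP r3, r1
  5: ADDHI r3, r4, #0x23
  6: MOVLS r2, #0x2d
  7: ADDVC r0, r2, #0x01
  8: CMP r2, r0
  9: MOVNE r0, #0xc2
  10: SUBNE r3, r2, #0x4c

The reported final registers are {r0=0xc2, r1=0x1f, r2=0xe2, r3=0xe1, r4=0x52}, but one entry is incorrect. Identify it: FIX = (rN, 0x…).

FIX = (r2, 0x2d)

[0] flags=0010 → (cmp)
[1] flags=0010 MI?F → skip
[2] flags=0010 VC?T → r3=0x0a
[3] flags=0010 VC?T → r0=0x8b
[4] flags=1000 → (cmp)
[5] flags=1000 HI?F → skip
[6] flags=1000 LS?T → r2=0x2d
[7] flags=1000 VC?T → r0=0x2e
[8] flags=1000 → (cmp)
[9] flags=1000 NE?T → r0=0xc2
[10] flags=1000 NE?T → r3=0xe1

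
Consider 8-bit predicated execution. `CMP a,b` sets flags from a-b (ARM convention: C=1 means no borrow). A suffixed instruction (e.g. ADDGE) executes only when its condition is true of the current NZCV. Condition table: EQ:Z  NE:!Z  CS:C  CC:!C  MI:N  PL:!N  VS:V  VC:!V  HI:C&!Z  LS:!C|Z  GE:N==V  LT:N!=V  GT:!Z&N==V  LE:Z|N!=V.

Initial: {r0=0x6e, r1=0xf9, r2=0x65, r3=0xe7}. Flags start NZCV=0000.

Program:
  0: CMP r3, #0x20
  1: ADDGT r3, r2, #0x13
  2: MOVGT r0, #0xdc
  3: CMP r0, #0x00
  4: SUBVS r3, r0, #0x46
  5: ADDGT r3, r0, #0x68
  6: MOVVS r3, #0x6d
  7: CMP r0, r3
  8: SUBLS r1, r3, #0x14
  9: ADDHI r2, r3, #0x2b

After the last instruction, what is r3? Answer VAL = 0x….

[0] flags=1010 → (cmp)
[1] flags=1010 GT?F → skip
[2] flags=1010 GT?F → skip
[3] flags=0010 → (cmp)
[4] flags=0010 VS?F → skip
[5] flags=0010 GT?T → r3=0xd6
[6] flags=0010 VS?F → skip
[7] flags=1001 → (cmp)
[8] flags=1001 LS?T → r1=0xc2
[9] flags=1001 HI?F → skip

VAL = 0xd6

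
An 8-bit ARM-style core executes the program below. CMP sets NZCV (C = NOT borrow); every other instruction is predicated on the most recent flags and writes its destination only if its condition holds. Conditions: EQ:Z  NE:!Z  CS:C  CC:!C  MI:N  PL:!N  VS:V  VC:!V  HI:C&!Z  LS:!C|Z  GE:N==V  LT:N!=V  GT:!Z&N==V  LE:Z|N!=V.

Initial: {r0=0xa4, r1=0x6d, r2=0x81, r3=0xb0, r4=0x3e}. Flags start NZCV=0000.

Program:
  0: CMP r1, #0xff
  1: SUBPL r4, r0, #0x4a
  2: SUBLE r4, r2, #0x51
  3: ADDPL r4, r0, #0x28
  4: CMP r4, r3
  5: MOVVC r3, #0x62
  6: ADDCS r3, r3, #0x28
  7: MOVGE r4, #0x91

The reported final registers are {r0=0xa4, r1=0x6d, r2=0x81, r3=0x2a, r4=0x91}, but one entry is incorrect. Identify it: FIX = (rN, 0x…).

[0] flags=0000 → (cmp)
[1] flags=0000 PL?T → r4=0x5a
[2] flags=0000 LE?F → skip
[3] flags=0000 PL?T → r4=0xcc
[4] flags=0010 → (cmp)
[5] flags=0010 VC?T → r3=0x62
[6] flags=0010 CS?T → r3=0x8a
[7] flags=0010 GE?T → r4=0x91

FIX = (r3, 0x8a)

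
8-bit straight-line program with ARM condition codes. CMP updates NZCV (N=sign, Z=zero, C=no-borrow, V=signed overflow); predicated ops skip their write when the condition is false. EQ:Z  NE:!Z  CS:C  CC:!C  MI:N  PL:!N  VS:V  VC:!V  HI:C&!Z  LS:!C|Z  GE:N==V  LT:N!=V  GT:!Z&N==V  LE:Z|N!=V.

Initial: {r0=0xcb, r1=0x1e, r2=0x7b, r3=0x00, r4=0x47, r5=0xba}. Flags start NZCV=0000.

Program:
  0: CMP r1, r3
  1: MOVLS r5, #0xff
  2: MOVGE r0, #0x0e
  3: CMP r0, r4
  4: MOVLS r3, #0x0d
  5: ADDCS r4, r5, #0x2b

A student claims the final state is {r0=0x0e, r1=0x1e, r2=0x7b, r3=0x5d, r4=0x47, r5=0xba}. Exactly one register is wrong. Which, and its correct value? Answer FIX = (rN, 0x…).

[0] flags=0010 → (cmp)
[1] flags=0010 LS?F → skip
[2] flags=0010 GE?T → r0=0x0e
[3] flags=1000 → (cmp)
[4] flags=1000 LS?T → r3=0x0d
[5] flags=1000 CS?F → skip

FIX = (r3, 0x0d)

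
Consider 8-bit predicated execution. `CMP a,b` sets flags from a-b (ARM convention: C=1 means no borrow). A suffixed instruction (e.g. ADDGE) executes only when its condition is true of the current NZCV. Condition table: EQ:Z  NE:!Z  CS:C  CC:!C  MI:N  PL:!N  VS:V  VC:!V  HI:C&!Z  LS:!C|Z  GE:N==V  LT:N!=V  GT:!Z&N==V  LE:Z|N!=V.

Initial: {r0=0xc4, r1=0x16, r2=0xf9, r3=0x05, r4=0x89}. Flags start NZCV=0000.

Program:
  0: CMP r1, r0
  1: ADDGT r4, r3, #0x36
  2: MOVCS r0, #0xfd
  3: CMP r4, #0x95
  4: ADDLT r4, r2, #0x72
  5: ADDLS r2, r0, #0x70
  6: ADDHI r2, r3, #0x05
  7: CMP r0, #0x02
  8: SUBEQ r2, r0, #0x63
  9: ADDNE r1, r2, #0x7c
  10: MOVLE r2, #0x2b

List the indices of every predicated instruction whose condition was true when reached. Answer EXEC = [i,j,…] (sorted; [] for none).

EXEC = [1,5,9,10]

[0] flags=0000 → (cmp)
[1] flags=0000 GT?T → r4=0x3b
[2] flags=0000 CS?F → skip
[3] flags=1001 → (cmp)
[4] flags=1001 LT?F → skip
[5] flags=1001 LS?T → r2=0x34
[6] flags=1001 HI?F → skip
[7] flags=1010 → (cmp)
[8] flags=1010 EQ?F → skip
[9] flags=1010 NE?T → r1=0xb0
[10] flags=1010 LE?T → r2=0x2b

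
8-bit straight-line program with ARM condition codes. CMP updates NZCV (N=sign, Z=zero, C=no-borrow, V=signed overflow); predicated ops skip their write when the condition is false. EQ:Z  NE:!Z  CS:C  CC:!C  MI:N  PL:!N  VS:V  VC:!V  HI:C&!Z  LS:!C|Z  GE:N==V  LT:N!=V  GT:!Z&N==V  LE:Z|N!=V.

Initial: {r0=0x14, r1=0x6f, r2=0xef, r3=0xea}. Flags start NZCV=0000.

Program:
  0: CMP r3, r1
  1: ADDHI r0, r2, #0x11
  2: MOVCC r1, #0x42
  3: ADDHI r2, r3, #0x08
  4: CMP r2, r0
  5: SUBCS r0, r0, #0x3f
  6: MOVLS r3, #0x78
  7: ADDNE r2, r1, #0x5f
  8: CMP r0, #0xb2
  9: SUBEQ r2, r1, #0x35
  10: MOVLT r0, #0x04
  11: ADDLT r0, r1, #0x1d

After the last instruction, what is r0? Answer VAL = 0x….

0: ✓ CMP  NZCV=0011
1: ✓ ADDHI  r0←0x00
2: · MOVCC
3: ✓ ADDHI  r2←0xf2
4: ✓ CMP  NZCV=1010
5: ✓ SUBCS  r0←0xc1
6: · MOVLS
7: ✓ ADDNE  r2←0xce
8: ✓ CMP  NZCV=0010
9: · SUBEQ
10: · MOVLT
11: · ADDLT

VAL = 0xc1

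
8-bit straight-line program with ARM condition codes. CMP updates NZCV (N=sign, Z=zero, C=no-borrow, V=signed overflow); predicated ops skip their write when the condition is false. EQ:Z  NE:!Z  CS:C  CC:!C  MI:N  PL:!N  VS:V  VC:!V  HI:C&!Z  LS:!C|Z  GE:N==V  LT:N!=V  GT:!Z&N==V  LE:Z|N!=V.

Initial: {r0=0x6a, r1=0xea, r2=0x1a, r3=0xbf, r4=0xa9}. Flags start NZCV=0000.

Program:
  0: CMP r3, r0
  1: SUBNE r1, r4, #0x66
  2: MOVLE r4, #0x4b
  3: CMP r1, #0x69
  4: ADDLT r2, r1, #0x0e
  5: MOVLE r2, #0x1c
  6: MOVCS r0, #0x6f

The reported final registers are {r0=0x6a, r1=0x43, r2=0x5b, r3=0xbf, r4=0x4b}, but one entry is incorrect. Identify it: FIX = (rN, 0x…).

FIX = (r2, 0x1c)

[0] flags=0011 → (cmp)
[1] flags=0011 NE?T → r1=0x43
[2] flags=0011 LE?T → r4=0x4b
[3] flags=1000 → (cmp)
[4] flags=1000 LT?T → r2=0x51
[5] flags=1000 LE?T → r2=0x1c
[6] flags=1000 CS?F → skip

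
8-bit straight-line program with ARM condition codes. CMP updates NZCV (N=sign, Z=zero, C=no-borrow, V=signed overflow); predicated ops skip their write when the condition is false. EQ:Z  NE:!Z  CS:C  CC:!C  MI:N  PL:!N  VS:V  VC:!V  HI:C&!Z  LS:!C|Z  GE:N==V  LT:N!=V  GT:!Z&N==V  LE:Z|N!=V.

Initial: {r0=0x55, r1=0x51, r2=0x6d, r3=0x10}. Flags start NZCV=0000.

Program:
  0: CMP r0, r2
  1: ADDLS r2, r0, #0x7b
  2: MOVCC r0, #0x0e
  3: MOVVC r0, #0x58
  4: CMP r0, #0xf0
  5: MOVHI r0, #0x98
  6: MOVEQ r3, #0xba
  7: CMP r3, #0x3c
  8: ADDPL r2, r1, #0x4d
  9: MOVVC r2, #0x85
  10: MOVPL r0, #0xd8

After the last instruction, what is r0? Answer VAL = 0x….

0: ✓ CMP  NZCV=1000
1: ✓ ADDLS  r2←0xd0
2: ✓ MOVCC  r0←0x0e
3: ✓ MOVVC  r0←0x58
4: ✓ CMP  NZCV=0000
5: · MOVHI
6: · MOVEQ
7: ✓ CMP  NZCV=1000
8: · ADDPL
9: ✓ MOVVC  r2←0x85
10: · MOVPL

VAL = 0x58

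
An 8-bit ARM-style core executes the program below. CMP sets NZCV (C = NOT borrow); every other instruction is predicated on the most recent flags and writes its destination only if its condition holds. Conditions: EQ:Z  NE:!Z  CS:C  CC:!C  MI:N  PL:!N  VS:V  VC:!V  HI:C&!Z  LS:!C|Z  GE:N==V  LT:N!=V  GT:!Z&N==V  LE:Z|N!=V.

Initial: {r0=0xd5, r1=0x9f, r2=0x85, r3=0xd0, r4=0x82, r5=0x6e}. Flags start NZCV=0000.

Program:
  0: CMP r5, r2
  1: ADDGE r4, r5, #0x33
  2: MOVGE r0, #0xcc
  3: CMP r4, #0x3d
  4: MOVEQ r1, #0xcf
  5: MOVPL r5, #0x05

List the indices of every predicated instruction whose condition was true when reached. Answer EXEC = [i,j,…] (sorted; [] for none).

[0] flags=1001 → (cmp)
[1] flags=1001 GE?T → r4=0xa1
[2] flags=1001 GE?T → r0=0xcc
[3] flags=0011 → (cmp)
[4] flags=0011 EQ?F → skip
[5] flags=0011 PL?T → r5=0x05

EXEC = [1,2,5]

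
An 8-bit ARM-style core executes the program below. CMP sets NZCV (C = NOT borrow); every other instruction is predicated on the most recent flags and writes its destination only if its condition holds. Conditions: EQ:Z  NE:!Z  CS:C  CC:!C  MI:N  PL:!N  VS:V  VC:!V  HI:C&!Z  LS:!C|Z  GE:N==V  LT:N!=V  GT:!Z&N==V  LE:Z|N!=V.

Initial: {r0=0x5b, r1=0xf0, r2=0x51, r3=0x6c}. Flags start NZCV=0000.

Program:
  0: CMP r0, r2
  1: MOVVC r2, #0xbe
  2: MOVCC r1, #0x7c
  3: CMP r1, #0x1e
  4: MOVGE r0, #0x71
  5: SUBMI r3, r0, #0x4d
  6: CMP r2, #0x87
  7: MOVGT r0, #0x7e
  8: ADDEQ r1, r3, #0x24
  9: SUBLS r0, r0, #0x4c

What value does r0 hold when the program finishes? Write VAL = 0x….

[0] flags=0010 → (cmp)
[1] flags=0010 VC?T → r2=0xbe
[2] flags=0010 CC?F → skip
[3] flags=1010 → (cmp)
[4] flags=1010 GE?F → skip
[5] flags=1010 MI?T → r3=0x0e
[6] flags=0010 → (cmp)
[7] flags=0010 GT?T → r0=0x7e
[8] flags=0010 EQ?F → skip
[9] flags=0010 LS?F → skip

VAL = 0x7e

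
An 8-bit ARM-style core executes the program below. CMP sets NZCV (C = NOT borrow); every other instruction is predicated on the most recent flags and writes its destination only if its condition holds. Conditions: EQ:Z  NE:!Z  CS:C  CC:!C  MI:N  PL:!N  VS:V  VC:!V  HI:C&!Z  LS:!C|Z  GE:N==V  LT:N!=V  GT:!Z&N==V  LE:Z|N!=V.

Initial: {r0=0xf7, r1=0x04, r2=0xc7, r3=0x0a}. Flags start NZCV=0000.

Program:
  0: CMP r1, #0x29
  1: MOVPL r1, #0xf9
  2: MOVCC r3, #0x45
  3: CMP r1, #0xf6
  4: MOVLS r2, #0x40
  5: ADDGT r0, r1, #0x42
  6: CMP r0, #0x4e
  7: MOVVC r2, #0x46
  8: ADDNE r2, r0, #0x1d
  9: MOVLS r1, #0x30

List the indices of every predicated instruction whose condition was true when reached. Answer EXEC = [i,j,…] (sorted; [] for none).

EXEC = [2,4,5,7,8,9]

0: ✓ CMP  NZCV=1000
1: · MOVPL
2: ✓ MOVCC  r3←0x45
3: ✓ CMP  NZCV=0000
4: ✓ MOVLS  r2←0x40
5: ✓ ADDGT  r0←0x46
6: ✓ CMP  NZCV=1000
7: ✓ MOVVC  r2←0x46
8: ✓ ADDNE  r2←0x63
9: ✓ MOVLS  r1←0x30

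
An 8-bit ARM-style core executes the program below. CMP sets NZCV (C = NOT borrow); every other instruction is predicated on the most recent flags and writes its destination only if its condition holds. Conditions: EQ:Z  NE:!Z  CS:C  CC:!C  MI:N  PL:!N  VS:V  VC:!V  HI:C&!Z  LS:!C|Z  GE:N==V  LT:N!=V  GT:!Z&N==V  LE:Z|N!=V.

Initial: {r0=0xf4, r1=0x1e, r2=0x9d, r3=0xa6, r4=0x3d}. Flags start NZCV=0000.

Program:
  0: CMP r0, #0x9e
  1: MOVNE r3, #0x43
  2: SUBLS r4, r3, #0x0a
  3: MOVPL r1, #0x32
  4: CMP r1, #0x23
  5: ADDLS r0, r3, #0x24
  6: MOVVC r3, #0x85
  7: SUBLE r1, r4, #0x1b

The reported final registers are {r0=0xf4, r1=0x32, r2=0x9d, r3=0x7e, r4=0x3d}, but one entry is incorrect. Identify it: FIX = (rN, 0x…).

[0] flags=0010 → (cmp)
[1] flags=0010 NE?T → r3=0x43
[2] flags=0010 LS?F → skip
[3] flags=0010 PL?T → r1=0x32
[4] flags=0010 → (cmp)
[5] flags=0010 LS?F → skip
[6] flags=0010 VC?T → r3=0x85
[7] flags=0010 LE?F → skip

FIX = (r3, 0x85)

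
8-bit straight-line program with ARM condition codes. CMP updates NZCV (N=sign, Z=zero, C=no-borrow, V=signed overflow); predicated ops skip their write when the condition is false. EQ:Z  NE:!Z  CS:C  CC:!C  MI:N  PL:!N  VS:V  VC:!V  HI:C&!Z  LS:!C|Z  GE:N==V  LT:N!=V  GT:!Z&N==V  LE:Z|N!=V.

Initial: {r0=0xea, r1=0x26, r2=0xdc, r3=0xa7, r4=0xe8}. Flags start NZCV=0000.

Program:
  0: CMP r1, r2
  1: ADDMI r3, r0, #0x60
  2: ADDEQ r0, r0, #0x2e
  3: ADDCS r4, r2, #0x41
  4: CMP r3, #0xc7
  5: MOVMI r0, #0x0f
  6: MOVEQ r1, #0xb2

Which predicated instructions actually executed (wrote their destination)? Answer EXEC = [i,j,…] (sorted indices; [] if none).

[0] flags=0000 → (cmp)
[1] flags=0000 MI?F → skip
[2] flags=0000 EQ?F → skip
[3] flags=0000 CS?F → skip
[4] flags=1000 → (cmp)
[5] flags=1000 MI?T → r0=0x0f
[6] flags=1000 EQ?F → skip

EXEC = [5]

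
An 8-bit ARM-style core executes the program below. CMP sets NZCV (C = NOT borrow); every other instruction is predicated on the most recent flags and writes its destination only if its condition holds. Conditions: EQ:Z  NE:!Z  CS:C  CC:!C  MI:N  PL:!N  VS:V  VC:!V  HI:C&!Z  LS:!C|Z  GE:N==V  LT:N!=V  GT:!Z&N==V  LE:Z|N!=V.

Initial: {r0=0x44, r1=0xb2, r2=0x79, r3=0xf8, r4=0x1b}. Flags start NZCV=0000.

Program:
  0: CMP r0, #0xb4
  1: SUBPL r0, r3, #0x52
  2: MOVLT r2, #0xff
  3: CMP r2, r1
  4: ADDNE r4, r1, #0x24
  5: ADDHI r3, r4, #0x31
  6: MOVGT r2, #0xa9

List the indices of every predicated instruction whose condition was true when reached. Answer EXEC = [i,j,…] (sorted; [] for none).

[0] flags=1001 → (cmp)
[1] flags=1001 PL?F → skip
[2] flags=1001 LT?F → skip
[3] flags=1001 → (cmp)
[4] flags=1001 NE?T → r4=0xd6
[5] flags=1001 HI?F → skip
[6] flags=1001 GT?T → r2=0xa9

EXEC = [4,6]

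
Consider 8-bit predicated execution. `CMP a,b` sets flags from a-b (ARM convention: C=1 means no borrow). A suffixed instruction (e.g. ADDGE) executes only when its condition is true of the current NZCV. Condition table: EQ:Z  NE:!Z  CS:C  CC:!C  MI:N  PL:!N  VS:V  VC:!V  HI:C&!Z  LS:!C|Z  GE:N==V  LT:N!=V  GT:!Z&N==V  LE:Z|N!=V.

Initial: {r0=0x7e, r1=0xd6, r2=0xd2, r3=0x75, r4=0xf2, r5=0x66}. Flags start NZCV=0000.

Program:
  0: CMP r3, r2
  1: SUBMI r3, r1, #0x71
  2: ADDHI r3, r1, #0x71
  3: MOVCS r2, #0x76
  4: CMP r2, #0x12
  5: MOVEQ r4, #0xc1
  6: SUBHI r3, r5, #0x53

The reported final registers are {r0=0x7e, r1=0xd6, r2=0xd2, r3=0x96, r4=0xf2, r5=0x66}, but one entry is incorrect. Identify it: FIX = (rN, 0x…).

FIX = (r3, 0x13)

[0] flags=1001 → (cmp)
[1] flags=1001 MI?T → r3=0x65
[2] flags=1001 HI?F → skip
[3] flags=1001 CS?F → skip
[4] flags=1010 → (cmp)
[5] flags=1010 EQ?F → skip
[6] flags=1010 HI?T → r3=0x13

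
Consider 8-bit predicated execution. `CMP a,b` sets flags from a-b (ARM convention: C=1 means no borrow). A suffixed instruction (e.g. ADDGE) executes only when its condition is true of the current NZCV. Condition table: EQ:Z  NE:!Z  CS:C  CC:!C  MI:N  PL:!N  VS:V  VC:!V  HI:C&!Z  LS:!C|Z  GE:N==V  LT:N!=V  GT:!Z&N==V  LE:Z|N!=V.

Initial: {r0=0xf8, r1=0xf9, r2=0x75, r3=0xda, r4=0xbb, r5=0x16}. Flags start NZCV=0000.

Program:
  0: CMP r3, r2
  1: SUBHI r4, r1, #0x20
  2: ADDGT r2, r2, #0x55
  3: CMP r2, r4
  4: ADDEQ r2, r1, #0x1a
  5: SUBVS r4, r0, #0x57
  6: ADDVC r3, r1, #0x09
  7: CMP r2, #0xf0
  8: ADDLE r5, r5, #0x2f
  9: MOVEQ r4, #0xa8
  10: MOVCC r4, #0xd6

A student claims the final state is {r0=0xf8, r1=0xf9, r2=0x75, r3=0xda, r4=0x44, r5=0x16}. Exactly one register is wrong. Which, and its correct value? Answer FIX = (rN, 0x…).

FIX = (r4, 0xd6)

[0] flags=0011 → (cmp)
[1] flags=0011 HI?T → r4=0xd9
[2] flags=0011 GT?F → skip
[3] flags=1001 → (cmp)
[4] flags=1001 EQ?F → skip
[5] flags=1001 VS?T → r4=0xa1
[6] flags=1001 VC?F → skip
[7] flags=1001 → (cmp)
[8] flags=1001 LE?F → skip
[9] flags=1001 EQ?F → skip
[10] flags=1001 CC?T → r4=0xd6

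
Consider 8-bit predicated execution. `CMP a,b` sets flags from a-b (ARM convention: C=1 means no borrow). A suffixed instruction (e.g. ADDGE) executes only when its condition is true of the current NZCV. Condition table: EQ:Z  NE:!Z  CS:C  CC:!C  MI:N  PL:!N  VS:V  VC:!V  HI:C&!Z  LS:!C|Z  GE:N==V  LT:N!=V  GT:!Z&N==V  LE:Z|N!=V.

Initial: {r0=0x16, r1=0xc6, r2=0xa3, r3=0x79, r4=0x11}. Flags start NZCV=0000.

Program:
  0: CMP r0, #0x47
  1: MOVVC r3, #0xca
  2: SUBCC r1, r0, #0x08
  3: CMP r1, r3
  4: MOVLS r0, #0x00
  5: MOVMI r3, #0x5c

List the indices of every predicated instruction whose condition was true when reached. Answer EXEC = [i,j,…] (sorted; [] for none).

[0] flags=1000 → (cmp)
[1] flags=1000 VC?T → r3=0xca
[2] flags=1000 CC?T → r1=0x0e
[3] flags=0000 → (cmp)
[4] flags=0000 LS?T → r0=0x00
[5] flags=0000 MI?F → skip

EXEC = [1,2,4]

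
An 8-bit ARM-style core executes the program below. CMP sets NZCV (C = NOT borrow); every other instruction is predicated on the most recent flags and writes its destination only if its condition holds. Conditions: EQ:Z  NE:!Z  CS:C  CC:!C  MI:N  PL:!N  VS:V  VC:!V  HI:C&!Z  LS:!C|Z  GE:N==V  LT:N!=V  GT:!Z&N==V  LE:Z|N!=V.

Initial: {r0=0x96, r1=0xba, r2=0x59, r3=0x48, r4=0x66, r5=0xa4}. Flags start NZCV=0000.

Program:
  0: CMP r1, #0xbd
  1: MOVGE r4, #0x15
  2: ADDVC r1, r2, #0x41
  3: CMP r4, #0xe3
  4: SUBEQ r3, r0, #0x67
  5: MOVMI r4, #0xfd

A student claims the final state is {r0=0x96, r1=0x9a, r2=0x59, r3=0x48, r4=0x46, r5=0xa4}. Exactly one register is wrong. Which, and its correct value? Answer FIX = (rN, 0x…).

FIX = (r4, 0xfd)

[0] flags=1000 → (cmp)
[1] flags=1000 GE?F → skip
[2] flags=1000 VC?T → r1=0x9a
[3] flags=1001 → (cmp)
[4] flags=1001 EQ?F → skip
[5] flags=1001 MI?T → r4=0xfd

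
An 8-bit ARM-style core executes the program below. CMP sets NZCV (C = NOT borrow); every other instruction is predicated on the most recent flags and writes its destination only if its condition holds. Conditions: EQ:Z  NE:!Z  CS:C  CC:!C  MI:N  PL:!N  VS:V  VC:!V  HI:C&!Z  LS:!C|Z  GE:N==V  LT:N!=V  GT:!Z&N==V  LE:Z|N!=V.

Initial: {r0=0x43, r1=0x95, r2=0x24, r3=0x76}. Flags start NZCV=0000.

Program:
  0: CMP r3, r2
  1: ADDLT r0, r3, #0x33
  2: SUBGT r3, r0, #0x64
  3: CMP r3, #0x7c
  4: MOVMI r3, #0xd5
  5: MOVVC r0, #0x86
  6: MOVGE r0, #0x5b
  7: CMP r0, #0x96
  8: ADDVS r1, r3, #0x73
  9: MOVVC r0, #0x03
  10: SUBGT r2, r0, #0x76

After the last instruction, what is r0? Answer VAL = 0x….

[0] flags=0010 → (cmp)
[1] flags=0010 LT?F → skip
[2] flags=0010 GT?T → r3=0xdf
[3] flags=0011 → (cmp)
[4] flags=0011 MI?F → skip
[5] flags=0011 VC?F → skip
[6] flags=0011 GE?F → skip
[7] flags=1001 → (cmp)
[8] flags=1001 VS?T → r1=0x52
[9] flags=1001 VC?F → skip
[10] flags=1001 GT?T → r2=0xcd

VAL = 0x43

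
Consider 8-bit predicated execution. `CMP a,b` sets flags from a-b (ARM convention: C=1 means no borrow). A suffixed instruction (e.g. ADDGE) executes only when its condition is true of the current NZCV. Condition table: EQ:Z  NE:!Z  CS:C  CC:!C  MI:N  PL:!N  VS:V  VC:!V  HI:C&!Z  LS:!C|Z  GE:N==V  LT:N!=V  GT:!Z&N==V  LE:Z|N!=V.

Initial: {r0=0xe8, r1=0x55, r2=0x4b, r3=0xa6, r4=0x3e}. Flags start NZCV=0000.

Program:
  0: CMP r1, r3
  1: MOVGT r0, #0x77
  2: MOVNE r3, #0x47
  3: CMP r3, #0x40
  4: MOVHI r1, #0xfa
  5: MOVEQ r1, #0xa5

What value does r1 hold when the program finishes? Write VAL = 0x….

VAL = 0xfa

0: ✓ CMP  NZCV=1001
1: ✓ MOVGT  r0←0x77
2: ✓ MOVNE  r3←0x47
3: ✓ CMP  NZCV=0010
4: ✓ MOVHI  r1←0xfa
5: · MOVEQ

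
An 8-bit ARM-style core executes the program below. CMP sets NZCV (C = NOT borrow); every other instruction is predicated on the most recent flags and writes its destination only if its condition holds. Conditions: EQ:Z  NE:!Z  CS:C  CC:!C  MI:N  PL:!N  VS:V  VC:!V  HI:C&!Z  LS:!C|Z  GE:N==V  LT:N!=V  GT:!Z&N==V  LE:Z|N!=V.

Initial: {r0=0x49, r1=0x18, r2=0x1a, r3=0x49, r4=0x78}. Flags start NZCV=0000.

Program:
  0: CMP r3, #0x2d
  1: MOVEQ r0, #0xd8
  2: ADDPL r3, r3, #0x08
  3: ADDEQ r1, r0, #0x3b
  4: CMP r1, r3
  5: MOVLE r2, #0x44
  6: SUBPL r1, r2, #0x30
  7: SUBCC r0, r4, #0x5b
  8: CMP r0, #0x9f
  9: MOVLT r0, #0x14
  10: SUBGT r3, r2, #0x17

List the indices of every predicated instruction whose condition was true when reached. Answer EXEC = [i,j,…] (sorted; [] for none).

0: ✓ CMP  NZCV=0010
1: · MOVEQ
2: ✓ ADDPL  r3←0x51
3: · ADDEQ
4: ✓ CMP  NZCV=1000
5: ✓ MOVLE  r2←0x44
6: · SUBPL
7: ✓ SUBCC  r0←0x1d
8: ✓ CMP  NZCV=0000
9: · MOVLT
10: ✓ SUBGT  r3←0x2d

EXEC = [2,5,7,10]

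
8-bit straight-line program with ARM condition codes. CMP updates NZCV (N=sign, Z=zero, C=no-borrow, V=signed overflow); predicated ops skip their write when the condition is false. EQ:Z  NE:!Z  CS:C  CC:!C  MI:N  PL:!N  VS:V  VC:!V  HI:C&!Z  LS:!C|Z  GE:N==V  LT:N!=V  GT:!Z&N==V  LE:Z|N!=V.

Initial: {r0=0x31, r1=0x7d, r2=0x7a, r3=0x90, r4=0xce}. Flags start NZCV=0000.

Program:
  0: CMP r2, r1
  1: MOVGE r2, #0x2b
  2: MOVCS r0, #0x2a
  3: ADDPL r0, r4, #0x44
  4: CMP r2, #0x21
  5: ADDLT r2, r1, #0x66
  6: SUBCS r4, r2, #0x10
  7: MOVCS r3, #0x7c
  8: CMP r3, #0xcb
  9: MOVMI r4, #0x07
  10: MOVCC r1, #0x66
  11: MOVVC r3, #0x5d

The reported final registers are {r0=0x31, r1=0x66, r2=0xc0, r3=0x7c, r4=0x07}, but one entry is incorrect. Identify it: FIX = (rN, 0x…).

[0] flags=1000 → (cmp)
[1] flags=1000 GE?F → skip
[2] flags=1000 CS?F → skip
[3] flags=1000 PL?F → skip
[4] flags=0010 → (cmp)
[5] flags=0010 LT?F → skip
[6] flags=0010 CS?T → r4=0x6a
[7] flags=0010 CS?T → r3=0x7c
[8] flags=1001 → (cmp)
[9] flags=1001 MI?T → r4=0x07
[10] flags=1001 CC?T → r1=0x66
[11] flags=1001 VC?F → skip

FIX = (r2, 0x7a)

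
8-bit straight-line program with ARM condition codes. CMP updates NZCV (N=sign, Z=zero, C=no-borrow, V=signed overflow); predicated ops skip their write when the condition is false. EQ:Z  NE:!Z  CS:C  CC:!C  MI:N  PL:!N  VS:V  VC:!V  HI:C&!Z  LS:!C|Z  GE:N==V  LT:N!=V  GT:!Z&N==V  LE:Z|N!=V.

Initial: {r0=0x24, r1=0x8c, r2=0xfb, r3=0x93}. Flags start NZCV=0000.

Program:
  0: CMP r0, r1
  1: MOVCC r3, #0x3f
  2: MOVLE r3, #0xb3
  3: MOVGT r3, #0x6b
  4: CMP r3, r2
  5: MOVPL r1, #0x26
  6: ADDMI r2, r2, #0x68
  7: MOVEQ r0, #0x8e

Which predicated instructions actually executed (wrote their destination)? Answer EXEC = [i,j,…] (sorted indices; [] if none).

0: ✓ CMP  NZCV=1001
1: ✓ MOVCC  r3←0x3f
2: · MOVLE
3: ✓ MOVGT  r3←0x6b
4: ✓ CMP  NZCV=0000
5: ✓ MOVPL  r1←0x26
6: · ADDMI
7: · MOVEQ

EXEC = [1,3,5]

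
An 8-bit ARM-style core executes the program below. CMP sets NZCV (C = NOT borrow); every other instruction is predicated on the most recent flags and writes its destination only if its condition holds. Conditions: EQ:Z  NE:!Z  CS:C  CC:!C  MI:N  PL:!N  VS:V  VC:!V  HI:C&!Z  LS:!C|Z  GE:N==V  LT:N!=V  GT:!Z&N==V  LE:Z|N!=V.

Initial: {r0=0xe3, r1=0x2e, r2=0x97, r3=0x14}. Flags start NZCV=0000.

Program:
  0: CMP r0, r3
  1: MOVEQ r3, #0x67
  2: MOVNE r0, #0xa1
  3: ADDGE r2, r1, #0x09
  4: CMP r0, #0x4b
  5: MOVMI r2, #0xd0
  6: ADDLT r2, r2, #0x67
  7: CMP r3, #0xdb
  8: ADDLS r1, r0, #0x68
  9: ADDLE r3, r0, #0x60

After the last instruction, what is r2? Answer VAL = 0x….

VAL = 0xfe

0: ✓ CMP  NZCV=1010
1: · MOVEQ
2: ✓ MOVNE  r0←0xa1
3: · ADDGE
4: ✓ CMP  NZCV=0011
5: · MOVMI
6: ✓ ADDLT  r2←0xfe
7: ✓ CMP  NZCV=0000
8: ✓ ADDLS  r1←0x09
9: · ADDLE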